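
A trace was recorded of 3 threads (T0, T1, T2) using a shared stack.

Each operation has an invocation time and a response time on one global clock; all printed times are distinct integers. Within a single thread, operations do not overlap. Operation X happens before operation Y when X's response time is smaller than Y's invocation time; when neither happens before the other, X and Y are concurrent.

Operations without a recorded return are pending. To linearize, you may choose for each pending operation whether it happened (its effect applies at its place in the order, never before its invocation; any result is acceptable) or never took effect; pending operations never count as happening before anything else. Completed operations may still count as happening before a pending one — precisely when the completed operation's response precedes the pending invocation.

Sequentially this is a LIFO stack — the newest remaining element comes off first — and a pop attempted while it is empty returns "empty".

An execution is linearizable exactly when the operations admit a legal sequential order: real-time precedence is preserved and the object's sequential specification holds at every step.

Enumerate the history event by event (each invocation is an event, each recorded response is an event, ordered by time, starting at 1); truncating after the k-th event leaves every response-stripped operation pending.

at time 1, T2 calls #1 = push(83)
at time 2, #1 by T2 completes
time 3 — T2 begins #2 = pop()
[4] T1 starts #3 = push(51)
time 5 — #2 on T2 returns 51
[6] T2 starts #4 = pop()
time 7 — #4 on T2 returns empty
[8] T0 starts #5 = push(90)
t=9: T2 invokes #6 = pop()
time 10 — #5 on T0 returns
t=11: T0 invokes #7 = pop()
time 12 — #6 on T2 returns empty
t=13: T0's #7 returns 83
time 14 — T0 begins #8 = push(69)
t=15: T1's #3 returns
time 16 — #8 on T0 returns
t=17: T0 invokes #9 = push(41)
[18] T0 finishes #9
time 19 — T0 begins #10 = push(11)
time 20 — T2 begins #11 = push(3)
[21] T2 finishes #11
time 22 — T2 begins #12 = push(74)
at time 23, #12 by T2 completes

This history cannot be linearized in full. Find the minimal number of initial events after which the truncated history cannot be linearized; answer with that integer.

7

a valid linearization of events 1..6 exists, for instance #1, #3, #2:
after step 1 (#1 push(83)): stack <83>
after step 2 (#3 push(51) (pending, included)): stack <83,51>
after step 3 (#2 pop() → 51): stack <83>
include event 7 — #4 responding at 7 — and every candidate order breaks
including or dropping the 1 pending operation (#3) in any combination fails
take #1, #2, #4 (pending dropped): step 2 already fails, because #2 pop() → 51 cannot occur there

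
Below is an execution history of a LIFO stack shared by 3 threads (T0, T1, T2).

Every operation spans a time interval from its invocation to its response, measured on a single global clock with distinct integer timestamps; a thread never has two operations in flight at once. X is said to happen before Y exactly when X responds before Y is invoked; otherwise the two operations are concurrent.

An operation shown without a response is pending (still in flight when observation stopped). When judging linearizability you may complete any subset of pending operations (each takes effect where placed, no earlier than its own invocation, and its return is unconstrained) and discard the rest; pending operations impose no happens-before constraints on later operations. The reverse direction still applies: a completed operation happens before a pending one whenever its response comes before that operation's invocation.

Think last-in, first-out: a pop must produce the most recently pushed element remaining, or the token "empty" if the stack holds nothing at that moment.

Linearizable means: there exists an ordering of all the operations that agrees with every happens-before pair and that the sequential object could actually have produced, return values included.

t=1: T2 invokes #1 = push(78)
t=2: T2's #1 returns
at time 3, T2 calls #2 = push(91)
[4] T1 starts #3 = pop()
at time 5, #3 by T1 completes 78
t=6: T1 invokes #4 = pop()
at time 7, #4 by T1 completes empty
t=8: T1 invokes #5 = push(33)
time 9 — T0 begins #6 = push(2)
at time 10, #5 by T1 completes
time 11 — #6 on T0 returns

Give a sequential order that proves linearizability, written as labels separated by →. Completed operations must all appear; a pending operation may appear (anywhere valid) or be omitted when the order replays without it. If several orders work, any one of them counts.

#1 → #3 → #4 → #2 → #5 → #6

1. #1 push(78), leaving stack <78>
2. #3 pop() → 78, leaving stack <>
3. #4 pop() → empty, leaving stack <>
4. #2 push(91) (pending, included), leaving stack <91>
5. #5 push(33), leaving stack <91,33>
6. #6 push(2), leaving stack <91,33,2>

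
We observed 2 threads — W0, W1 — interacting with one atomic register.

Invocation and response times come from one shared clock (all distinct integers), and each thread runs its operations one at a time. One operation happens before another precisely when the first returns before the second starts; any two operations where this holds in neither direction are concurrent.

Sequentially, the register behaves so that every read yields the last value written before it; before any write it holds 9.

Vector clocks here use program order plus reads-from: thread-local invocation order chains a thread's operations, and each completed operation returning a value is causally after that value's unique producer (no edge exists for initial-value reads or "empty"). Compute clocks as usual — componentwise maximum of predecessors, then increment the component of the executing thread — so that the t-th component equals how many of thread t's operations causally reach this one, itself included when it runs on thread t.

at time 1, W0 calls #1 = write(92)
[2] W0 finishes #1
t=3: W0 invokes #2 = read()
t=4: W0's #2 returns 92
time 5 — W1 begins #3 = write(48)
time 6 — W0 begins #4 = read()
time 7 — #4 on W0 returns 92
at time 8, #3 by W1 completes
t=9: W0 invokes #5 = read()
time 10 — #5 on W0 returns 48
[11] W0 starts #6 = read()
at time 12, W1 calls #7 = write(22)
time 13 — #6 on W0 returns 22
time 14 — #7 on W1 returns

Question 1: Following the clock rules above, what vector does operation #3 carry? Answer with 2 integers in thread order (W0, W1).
Answer: (0, 1)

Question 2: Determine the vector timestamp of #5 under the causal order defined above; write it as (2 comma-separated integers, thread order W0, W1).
Answer: (4, 1)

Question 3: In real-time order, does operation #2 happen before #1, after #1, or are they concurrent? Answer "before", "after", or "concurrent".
Answer: after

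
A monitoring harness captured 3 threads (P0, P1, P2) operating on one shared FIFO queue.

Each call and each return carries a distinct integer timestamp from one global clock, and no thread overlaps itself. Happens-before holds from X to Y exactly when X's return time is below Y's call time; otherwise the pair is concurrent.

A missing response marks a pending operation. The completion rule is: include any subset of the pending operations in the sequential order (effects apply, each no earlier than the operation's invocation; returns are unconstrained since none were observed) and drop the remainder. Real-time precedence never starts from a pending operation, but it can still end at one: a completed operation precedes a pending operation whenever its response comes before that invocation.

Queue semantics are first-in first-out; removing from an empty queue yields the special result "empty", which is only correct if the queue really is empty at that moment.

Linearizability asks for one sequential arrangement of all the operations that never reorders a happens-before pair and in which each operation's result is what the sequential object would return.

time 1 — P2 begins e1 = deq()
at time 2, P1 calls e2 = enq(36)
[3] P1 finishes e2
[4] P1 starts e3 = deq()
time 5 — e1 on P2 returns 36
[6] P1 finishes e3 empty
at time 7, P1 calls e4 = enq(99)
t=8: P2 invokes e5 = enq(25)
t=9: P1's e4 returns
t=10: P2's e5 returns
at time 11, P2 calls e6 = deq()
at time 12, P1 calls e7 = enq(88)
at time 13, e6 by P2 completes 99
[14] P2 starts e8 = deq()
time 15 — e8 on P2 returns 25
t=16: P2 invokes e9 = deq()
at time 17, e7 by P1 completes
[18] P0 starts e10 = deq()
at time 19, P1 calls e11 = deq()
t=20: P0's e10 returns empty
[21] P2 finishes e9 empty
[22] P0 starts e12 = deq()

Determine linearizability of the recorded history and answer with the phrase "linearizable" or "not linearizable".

linearizable

a witness: e2, e1, e3, e4, e5, e6, e7, e8, e11, e9, e10
after step 1 (e2 enq(36)): queue <36>
after step 2 (e1 deq() → 36): queue <>
after step 3 (e3 deq() → empty): queue <>
after step 4 (e4 enq(99)): queue <99>
after step 5 (e5 enq(25)): queue <99,25>
after step 6 (e6 deq() → 99): queue <25>
after step 7 (e7 enq(88)): queue <25,88>
after step 8 (e8 deq() → 25): queue <88>
after step 9 (e11 deq() (pending, included)): queue <>
after step 10 (e9 deq() → empty): queue <>
after step 11 (e10 deq() → empty): queue <>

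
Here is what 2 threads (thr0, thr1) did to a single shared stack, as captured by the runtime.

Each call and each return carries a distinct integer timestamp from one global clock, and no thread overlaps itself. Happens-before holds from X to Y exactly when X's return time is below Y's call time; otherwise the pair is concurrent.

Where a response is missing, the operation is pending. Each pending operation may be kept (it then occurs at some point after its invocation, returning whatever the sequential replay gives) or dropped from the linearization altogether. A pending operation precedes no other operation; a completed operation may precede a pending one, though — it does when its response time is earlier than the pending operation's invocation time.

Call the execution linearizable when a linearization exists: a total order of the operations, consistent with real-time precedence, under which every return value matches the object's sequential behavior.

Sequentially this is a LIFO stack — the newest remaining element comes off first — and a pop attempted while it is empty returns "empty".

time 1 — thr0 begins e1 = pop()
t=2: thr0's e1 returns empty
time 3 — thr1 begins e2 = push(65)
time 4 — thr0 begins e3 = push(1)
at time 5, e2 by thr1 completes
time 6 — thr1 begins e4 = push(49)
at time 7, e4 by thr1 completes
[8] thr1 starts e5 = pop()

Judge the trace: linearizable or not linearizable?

linearizable

witness order: e1, e2, e3, e4
step 1: e1 pop() → empty — stack <>
step 2: e2 push(65) — stack <65>
step 3: e3 push(1) (pending, included) — stack <65,1>
step 4: e4 push(49) — stack <65,1,49>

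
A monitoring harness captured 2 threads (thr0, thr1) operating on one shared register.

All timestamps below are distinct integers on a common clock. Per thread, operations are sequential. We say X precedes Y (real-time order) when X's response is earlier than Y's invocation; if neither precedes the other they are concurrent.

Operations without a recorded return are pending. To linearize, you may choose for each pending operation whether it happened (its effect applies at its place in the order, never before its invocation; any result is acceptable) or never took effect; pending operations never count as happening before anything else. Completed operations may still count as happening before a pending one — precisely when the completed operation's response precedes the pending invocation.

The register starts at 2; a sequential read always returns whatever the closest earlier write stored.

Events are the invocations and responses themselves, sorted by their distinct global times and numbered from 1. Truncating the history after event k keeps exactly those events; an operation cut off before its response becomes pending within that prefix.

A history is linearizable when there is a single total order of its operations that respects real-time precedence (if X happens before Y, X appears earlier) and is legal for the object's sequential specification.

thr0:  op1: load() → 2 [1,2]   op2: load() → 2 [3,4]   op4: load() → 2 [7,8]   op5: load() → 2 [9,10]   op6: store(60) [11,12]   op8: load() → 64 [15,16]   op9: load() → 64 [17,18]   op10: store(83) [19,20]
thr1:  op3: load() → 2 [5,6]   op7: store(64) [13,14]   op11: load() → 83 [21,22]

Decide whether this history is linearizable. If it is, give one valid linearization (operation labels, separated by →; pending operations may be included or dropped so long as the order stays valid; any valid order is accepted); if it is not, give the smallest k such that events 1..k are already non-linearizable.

step 1: op1 load() → 2 — value 2
step 2: op2 load() → 2 — value 2
step 3: op3 load() → 2 — value 2
step 4: op4 load() → 2 — value 2
step 5: op5 load() → 2 — value 2
step 6: op6 store(60) — value 60
step 7: op7 store(64) — value 64
step 8: op8 load() → 64 — value 64
step 9: op9 load() → 64 — value 64
step 10: op10 store(83) — value 83
step 11: op11 load() → 83 — value 83

linearizable — witness: op1 → op2 → op3 → op4 → op5 → op6 → op7 → op8 → op9 → op10 → op11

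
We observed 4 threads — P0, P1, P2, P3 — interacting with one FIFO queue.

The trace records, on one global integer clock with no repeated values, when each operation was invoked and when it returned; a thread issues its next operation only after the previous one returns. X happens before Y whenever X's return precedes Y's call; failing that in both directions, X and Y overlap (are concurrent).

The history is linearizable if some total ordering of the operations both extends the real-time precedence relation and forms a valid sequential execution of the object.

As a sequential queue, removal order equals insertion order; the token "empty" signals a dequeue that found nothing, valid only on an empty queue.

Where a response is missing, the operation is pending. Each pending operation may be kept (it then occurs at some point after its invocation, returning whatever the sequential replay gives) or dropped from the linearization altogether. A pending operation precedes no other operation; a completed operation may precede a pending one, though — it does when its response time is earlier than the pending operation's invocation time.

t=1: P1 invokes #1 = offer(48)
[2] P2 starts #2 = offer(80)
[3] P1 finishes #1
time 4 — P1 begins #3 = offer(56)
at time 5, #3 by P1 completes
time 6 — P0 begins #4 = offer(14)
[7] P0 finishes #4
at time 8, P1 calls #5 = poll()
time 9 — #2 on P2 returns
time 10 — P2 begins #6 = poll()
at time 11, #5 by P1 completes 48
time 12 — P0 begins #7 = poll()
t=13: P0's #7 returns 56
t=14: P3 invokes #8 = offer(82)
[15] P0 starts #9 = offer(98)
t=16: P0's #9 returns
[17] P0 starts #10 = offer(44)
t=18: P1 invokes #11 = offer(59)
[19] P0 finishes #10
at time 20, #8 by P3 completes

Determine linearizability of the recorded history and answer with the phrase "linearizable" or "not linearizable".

linearizable

a witness: #1, #2, #3, #4, #5, #6, #7, #8, #9, #10
step 1: #1 offer(48) — queue <48>
step 2: #2 offer(80) — queue <48,80>
step 3: #3 offer(56) — queue <48,80,56>
step 4: #4 offer(14) — queue <48,80,56,14>
step 5: #5 poll() → 48 — queue <80,56,14>
step 6: #6 poll() (pending, included) — queue <56,14>
step 7: #7 poll() → 56 — queue <14>
step 8: #8 offer(82) — queue <14,82>
step 9: #9 offer(98) — queue <14,82,98>
step 10: #10 offer(44) — queue <14,82,98,44>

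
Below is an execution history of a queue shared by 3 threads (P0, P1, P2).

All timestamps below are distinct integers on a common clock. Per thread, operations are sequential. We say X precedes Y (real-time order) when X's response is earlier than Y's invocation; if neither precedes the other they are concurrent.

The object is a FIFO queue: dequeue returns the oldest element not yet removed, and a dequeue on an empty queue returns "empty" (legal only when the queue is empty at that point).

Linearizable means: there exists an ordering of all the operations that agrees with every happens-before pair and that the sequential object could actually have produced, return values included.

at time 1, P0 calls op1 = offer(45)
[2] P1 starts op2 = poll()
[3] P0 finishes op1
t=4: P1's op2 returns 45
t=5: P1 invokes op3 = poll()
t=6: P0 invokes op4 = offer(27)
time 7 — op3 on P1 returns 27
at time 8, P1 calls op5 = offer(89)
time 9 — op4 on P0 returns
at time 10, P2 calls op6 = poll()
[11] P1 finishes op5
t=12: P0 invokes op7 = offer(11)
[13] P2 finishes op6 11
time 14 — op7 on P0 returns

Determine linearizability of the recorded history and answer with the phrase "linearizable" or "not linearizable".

not linearizable

cut after 12 events: linearizable; cut after 13 events (op6 responds, time 13): not linearizable
real-time-consistent orders of the 6 completed operations: 10 — all fail the queue replay
every completion of the 1 pending operation (op7) was checked; none linearizes
for example op1, op2, op3, op4, op5, op6 (pending dropped) fails at step 3: op3 poll() → 27 is not legal there
for example op1, op2, op3, op4, op6, op5 (pending dropped) fails at step 3: op3 poll() → 27 is not legal there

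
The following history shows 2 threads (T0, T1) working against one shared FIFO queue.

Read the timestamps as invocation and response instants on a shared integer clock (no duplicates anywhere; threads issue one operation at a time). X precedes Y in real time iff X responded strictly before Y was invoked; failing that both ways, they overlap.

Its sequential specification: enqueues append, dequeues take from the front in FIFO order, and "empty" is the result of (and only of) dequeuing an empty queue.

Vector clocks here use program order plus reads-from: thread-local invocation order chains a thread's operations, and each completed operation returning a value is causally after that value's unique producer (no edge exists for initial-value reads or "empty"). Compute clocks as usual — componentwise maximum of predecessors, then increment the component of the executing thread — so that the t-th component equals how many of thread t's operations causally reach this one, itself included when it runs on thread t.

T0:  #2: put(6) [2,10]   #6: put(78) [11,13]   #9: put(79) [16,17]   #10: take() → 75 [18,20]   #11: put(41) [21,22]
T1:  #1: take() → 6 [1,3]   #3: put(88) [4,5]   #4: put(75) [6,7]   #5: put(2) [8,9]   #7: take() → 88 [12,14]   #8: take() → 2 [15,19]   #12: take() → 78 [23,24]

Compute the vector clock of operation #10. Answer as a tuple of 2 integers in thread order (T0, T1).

VC(#2, invoked at 2): no causal predecessors; +1 on T0 → (1, 0)
#1, invoked 1, takes VC(#2)=(1, 0) under max, adds 1 for T1 → (1, 1)
#6, invoked 11, takes VC(#2)=(1, 0) under max, adds 1 for T0 → (2, 0)
#3, invoked 4, takes VC(#1)=(1, 1) under max, adds 1 for T1 → (1, 2)
#9, invoked 16, takes VC(#6)=(2, 0) under max, adds 1 for T0 → (3, 0)
#4, invoked 6, takes VC(#3)=(1, 2) under max, adds 1 for T1 → (1, 3)
#5, invoked 8, takes VC(#4)=(1, 3) under max, adds 1 for T1 → (1, 4)
#7, invoked 12, takes VC(#3)=(1, 2), VC(#5)=(1, 4) under max, adds 1 for T1 → (1, 5)
#8, invoked 15, takes VC(#5)=(1, 4), VC(#7)=(1, 5) under max, adds 1 for T1 → (1, 6)
#10, invoked 18, takes VC(#4)=(1, 3), VC(#9)=(3, 0) under max, adds 1 for T0 → (4, 3)
#11, invoked 21, takes VC(#10)=(4, 3) under max, adds 1 for T0 → (5, 3)
#12, invoked 23, takes VC(#6)=(2, 0), VC(#8)=(1, 6) under max, adds 1 for T1 → (2, 7)
target: VC(#10) = (4, 3)

(4, 3)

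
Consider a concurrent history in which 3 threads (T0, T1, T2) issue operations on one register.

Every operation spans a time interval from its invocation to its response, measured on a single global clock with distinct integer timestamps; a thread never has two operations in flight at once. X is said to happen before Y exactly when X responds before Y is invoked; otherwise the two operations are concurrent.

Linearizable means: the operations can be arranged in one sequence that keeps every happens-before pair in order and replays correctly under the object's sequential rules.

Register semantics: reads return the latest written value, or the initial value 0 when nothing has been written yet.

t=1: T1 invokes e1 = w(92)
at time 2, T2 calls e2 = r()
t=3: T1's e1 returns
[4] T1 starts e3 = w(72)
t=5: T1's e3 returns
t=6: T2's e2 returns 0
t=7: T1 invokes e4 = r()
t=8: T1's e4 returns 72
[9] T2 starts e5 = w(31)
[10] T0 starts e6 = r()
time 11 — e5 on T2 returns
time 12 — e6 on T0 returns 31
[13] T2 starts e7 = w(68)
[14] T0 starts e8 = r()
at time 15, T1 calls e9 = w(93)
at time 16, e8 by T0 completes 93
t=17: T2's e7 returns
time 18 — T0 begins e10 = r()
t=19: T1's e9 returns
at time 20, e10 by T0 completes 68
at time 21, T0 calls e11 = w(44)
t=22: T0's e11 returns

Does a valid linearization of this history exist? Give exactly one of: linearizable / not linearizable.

linearizable

a witness: e2, e1, e3, e4, e5, e6, e9, e8, e7, e10, e11
after step 1 (e2 r() → 0): value 0
after step 2 (e1 w(92)): value 92
after step 3 (e3 w(72)): value 72
after step 4 (e4 r() → 72): value 72
after step 5 (e5 w(31)): value 31
after step 6 (e6 r() → 31): value 31
after step 7 (e9 w(93)): value 93
after step 8 (e8 r() → 93): value 93
after step 9 (e7 w(68)): value 68
after step 10 (e10 r() → 68): value 68
after step 11 (e11 w(44)): value 44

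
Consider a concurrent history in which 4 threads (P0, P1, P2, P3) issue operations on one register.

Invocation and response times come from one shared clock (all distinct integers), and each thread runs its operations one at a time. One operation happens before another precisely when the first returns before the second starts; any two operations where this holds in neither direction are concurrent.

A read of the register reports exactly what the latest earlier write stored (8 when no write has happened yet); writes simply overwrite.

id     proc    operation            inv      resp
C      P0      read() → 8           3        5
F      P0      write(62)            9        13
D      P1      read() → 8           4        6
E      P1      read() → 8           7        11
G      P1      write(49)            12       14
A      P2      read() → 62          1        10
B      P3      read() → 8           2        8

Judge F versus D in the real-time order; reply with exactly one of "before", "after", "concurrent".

after

F spans [9,13], D spans [4,6]
resp(D)=6 < inv(F)=9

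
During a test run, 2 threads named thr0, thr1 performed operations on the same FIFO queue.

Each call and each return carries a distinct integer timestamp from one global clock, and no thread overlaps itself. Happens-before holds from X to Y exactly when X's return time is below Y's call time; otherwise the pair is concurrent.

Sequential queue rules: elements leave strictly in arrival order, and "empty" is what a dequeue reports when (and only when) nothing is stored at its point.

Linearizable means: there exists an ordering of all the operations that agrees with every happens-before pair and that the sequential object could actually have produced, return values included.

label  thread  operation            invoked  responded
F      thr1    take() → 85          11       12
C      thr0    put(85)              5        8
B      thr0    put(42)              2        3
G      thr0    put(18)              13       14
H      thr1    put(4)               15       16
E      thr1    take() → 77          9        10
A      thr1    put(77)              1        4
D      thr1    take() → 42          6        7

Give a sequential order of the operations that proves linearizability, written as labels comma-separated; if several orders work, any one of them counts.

B, A, C, D, E, F, G, H

after step 1 (B put(42)): queue <42>
after step 2 (A put(77)): queue <42,77>
after step 3 (C put(85)): queue <42,77,85>
after step 4 (D take() → 42): queue <77,85>
after step 5 (E take() → 77): queue <85>
after step 6 (F take() → 85): queue <>
after step 7 (G put(18)): queue <18>
after step 8 (H put(4)): queue <18,4>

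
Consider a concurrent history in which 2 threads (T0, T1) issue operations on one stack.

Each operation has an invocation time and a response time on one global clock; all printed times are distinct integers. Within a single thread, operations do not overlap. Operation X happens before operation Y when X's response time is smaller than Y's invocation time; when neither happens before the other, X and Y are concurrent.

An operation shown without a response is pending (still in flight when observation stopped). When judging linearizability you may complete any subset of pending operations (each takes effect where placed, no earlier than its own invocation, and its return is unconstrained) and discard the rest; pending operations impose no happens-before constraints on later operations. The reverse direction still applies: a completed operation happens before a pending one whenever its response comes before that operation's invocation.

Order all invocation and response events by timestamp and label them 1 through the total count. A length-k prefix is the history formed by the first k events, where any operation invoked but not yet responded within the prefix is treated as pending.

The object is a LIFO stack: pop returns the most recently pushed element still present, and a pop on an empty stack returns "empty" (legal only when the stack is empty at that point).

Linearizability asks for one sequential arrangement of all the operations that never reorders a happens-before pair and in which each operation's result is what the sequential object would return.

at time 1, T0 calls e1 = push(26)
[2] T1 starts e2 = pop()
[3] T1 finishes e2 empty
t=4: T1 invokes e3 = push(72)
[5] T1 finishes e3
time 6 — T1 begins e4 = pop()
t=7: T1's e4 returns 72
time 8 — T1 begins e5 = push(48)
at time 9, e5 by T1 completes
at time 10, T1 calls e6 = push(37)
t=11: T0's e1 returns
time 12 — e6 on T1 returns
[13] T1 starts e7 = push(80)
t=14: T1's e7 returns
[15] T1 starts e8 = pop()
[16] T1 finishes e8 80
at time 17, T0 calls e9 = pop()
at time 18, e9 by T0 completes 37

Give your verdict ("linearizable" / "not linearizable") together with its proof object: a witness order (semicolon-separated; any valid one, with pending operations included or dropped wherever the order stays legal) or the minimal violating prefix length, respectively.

after step 1 (e2 pop() → empty): stack <>
after step 2 (e1 push(26)): stack <26>
after step 3 (e3 push(72)): stack <26,72>
after step 4 (e4 pop() → 72): stack <26>
after step 5 (e5 push(48)): stack <26,48>
after step 6 (e6 push(37)): stack <26,48,37>
after step 7 (e7 push(80)): stack <26,48,37,80>
after step 8 (e8 pop() → 80): stack <26,48,37>
after step 9 (e9 pop() → 37): stack <26,48>

linearizable — witness: e2; e1; e3; e4; e5; e6; e7; e8; e9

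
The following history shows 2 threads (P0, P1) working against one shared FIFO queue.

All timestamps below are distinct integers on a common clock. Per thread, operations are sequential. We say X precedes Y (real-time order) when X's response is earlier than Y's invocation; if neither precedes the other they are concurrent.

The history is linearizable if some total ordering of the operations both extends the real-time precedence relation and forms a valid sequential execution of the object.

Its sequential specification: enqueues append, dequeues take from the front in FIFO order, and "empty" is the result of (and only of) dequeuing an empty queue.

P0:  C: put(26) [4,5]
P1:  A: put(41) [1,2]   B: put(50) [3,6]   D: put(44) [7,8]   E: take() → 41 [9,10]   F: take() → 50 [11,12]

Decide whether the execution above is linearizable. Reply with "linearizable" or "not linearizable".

witness order: A, B, C, D, E, F
1. A put(41), leaving queue <41>
2. B put(50), leaving queue <41,50>
3. C put(26), leaving queue <41,50,26>
4. D put(44), leaving queue <41,50,26,44>
5. E take() → 41, leaving queue <50,26,44>
6. F take() → 50, leaving queue <26,44>

linearizable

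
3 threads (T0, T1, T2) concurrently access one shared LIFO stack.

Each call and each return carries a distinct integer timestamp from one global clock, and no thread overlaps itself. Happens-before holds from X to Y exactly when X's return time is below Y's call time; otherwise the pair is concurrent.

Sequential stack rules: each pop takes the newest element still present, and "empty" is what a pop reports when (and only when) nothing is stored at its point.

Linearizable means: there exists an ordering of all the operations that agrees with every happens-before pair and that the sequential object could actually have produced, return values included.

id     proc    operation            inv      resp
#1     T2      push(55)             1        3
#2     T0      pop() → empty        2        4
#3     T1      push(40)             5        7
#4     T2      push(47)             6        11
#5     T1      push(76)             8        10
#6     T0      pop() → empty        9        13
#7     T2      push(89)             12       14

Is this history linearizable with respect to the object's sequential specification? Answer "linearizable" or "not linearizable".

through event 12 a valid linearization exists; event 13 (#6 responding at time 13) ends that
every one of the 16 real-time-consistent orders over 6 completed LIFO stack ops fails the sequential spec
include/drop combinations of the 1 pending operation (#7) were all tried; none helps
sample order #1, #2, #3, #4, #5, #6 (pending dropped) stalls at step 2 — #2 pop() → empty has no legal effect
sample order #1, #2, #3, #4, #6, #5 (pending dropped) stalls at step 2 — #2 pop() → empty has no legal effect

not linearizable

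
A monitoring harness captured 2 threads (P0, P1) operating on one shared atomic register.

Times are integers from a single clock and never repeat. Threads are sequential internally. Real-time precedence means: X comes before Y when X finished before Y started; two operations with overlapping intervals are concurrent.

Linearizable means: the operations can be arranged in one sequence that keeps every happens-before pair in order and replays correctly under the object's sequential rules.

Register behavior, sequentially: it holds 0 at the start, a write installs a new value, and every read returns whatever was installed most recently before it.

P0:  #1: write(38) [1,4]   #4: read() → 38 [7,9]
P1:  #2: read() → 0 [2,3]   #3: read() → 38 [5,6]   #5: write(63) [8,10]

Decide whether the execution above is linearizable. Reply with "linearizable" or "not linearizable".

one valid linearization: #2, #1, #3, #4, #5
step 1: #2 read() → 0 — value 0
step 2: #1 write(38) — value 38
step 3: #3 read() → 38 — value 38
step 4: #4 read() → 38 — value 38
step 5: #5 write(63) — value 63

linearizable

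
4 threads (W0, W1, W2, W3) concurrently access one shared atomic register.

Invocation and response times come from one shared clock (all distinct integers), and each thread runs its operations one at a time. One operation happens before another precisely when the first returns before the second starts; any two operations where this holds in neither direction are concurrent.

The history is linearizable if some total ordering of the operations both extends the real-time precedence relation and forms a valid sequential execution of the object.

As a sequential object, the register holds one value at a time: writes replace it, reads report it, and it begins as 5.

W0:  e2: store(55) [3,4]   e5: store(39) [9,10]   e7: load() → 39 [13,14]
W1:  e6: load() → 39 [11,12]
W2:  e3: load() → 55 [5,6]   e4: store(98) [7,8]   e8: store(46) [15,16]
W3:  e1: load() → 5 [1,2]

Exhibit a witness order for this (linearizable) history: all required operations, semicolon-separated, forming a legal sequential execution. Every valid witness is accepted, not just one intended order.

1. e1 load() → 5, leaving value 5
2. e2 store(55), leaving value 55
3. e3 load() → 55, leaving value 55
4. e4 store(98), leaving value 98
5. e5 store(39), leaving value 39
6. e6 load() → 39, leaving value 39
7. e7 load() → 39, leaving value 39
8. e8 store(46), leaving value 46

e1; e2; e3; e4; e5; e6; e7; e8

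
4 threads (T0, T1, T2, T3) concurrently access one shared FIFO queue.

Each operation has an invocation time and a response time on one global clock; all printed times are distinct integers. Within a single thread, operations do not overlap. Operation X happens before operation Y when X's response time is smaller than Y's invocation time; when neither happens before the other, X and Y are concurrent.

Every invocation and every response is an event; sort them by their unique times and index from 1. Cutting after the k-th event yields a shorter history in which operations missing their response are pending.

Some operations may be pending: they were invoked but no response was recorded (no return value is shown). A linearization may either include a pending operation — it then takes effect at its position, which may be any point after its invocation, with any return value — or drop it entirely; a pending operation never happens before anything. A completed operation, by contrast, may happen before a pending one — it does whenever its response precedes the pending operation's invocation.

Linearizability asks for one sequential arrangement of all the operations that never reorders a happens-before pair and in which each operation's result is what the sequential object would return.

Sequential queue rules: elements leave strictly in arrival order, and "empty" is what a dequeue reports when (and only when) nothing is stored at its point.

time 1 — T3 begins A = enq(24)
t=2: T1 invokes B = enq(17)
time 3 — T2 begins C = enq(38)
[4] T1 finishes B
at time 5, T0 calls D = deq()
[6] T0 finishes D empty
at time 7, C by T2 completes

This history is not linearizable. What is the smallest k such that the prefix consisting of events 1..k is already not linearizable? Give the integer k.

one valid order for events 1..5 is A, B:
after step 1 (A enq(24) (pending, included)): queue <24>
after step 2 (B enq(17)): queue <24,17>
adding event 6 (D responds at 6) leaves no legal real-time order
no escape via the 2 pending operations (A, C): every completion choice fails
take B, D (pending dropped): step 2 already fails, because D deq() → empty cannot occur there

6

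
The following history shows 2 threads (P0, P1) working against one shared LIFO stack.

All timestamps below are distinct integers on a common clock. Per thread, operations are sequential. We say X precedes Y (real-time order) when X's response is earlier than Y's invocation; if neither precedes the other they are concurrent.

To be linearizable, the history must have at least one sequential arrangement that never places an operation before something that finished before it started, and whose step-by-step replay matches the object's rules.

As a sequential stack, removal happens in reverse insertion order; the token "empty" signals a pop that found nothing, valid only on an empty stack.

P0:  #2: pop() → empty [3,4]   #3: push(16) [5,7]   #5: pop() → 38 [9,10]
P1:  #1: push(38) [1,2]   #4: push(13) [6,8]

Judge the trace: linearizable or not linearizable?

events 1..3 are fine; event 4 — the response of #2 at time 4 — makes the prefix non-linearizable
the sole real-time-consistent order of 2 completed operations fails the LIFO stack replay
take #1, #2: step 2 already fails, because #2 pop() → empty cannot occur there

not linearizable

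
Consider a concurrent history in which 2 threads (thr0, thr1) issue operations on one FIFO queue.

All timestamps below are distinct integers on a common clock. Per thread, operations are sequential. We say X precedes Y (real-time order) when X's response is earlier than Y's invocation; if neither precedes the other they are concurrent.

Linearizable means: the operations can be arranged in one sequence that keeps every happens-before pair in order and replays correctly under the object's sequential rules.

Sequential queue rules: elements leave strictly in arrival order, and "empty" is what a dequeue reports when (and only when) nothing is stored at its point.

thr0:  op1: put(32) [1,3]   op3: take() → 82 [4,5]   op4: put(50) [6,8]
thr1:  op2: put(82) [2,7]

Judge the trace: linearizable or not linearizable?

one valid linearization: op2, op1, op3, op4
after step 1 (op2 put(82)): queue <82>
after step 2 (op1 put(32)): queue <82,32>
after step 3 (op3 take() → 82): queue <32>
after step 4 (op4 put(50)): queue <32,50>

linearizable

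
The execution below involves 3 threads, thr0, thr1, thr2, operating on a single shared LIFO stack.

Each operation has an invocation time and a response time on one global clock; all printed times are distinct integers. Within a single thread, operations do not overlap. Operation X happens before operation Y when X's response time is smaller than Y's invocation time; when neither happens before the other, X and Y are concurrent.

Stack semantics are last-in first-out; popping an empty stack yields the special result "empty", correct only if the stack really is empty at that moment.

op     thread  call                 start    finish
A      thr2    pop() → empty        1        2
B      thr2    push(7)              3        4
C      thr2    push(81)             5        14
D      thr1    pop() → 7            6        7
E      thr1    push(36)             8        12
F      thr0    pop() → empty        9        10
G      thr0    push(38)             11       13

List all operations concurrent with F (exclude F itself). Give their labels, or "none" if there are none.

F spans [9,10]: anything still running between times 9 and 10 counts as concurrent
A [1,2]: before
B [3,4]: before
C [5,14]: concurrent
D [6,7]: before
E [8,12]: concurrent
G [11,13]: after

C, E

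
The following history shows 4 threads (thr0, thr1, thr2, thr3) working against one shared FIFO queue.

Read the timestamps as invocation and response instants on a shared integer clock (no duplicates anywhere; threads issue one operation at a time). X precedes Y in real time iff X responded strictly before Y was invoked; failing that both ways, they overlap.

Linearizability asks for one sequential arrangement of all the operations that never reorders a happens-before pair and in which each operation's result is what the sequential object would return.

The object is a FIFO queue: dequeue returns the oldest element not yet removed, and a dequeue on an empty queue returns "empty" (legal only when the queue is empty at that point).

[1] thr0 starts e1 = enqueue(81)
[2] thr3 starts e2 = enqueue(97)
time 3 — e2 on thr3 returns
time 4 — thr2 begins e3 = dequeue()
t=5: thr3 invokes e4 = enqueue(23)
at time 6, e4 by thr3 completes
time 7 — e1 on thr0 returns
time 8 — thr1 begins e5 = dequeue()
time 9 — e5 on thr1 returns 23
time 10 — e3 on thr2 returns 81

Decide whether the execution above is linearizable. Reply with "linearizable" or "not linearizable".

through event 9 a valid linearization exists; event 10 (e3 responding at time 10) ends that
no legal order exists: 11 real-time-consistent candidates over 5 completed FIFO queue operations, all rejected
one such order, e1, e2, e3, e4, e5, breaks at step 5 where e5 dequeue() → 23 is illegal
one such order, e1, e2, e4, e3, e5, breaks at step 5 where e5 dequeue() → 23 is illegal

not linearizable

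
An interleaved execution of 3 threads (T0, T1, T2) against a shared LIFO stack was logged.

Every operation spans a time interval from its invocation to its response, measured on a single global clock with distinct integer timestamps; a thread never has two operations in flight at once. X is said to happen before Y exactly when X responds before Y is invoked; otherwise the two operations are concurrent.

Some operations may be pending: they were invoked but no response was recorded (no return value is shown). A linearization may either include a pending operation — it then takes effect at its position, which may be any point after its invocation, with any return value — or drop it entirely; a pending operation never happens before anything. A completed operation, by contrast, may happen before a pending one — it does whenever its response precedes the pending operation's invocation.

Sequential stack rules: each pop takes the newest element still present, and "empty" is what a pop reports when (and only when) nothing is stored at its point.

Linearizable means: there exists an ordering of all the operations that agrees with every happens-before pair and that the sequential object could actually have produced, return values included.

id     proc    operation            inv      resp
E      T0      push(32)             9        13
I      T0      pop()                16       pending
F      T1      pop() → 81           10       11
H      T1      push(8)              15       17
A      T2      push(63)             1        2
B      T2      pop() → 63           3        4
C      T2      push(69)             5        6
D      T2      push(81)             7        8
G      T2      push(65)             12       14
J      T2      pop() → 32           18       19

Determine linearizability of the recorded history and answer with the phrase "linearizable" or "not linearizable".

linearizable

one valid linearization: A, B, C, D, F, G, E, H, I, J
1. A push(63), leaving stack <63>
2. B pop() → 63, leaving stack <>
3. C push(69), leaving stack <69>
4. D push(81), leaving stack <69,81>
5. F pop() → 81, leaving stack <69>
6. G push(65), leaving stack <69,65>
7. E push(32), leaving stack <69,65,32>
8. H push(8), leaving stack <69,65,32,8>
9. I pop() (pending, included), leaving stack <69,65,32>
10. J pop() → 32, leaving stack <69,65>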